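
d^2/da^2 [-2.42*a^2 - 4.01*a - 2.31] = -4.84000000000000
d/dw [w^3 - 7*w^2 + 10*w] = 3*w^2 - 14*w + 10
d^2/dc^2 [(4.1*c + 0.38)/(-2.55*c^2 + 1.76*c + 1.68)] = ((4.1*c + 0.38)*(5.1*c - 1.76)*(10.2*c - 3.52) + (62.73*c - 12.494)*(-2.55*c^2 + 1.76*c + 1.68))/(-2.55*c^2 + 1.76*c + 1.68)^3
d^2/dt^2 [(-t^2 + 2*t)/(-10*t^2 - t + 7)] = 70*(-6*t^3 + 6*t^2 - 12*t + 1)/(1000*t^6 + 300*t^5 - 2070*t^4 - 419*t^3 + 1449*t^2 + 147*t - 343)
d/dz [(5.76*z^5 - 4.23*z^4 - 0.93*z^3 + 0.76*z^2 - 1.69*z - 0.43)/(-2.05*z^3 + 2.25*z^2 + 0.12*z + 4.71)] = (-23.616*z^7 + 47.5515*z^6 - 16.2702*z^5 + 133.5907*z^4 - 86.8454*z^3 - 11.8917*z^2 + 9.0942*z - 7.9083)/(4.2025*z^6 - 9.225*z^5 + 4.5705*z^4 - 18.771*z^3 + 21.2094*z^2 + 1.1304*z + 22.1841)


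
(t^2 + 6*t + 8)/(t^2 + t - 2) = (t + 4)/(t - 1)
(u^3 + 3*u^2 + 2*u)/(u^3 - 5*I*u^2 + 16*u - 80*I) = u*(u^2 + 3*u + 2)/(u^3 - 5*I*u^2 + 16*u - 80*I)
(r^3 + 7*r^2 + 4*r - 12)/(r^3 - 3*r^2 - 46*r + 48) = (r + 2)/(r - 8)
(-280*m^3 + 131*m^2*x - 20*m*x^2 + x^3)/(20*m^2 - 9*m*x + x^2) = (56*m^2 - 15*m*x + x^2)/(-4*m + x)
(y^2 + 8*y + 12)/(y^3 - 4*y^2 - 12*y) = (y + 6)/(y*(y - 6))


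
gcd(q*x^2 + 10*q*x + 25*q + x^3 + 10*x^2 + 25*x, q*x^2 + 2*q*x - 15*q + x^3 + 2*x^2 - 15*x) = q*x + 5*q + x^2 + 5*x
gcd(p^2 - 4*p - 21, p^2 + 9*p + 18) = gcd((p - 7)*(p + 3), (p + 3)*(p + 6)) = p + 3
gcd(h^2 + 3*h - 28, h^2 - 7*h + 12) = h - 4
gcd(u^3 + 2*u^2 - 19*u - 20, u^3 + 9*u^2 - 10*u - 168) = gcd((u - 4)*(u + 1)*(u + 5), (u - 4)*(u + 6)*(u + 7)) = u - 4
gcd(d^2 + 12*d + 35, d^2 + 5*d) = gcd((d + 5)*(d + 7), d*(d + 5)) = d + 5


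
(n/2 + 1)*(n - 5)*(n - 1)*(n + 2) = n^4/2 - n^3 - 15*n^2/2 - 2*n + 10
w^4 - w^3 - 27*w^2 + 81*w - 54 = (w - 3)^2*(w - 1)*(w + 6)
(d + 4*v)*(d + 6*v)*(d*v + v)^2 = d^4*v^2 + 10*d^3*v^3 + 2*d^3*v^2 + 24*d^2*v^4 + 20*d^2*v^3 + d^2*v^2 + 48*d*v^4 + 10*d*v^3 + 24*v^4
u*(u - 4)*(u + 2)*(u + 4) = u^4 + 2*u^3 - 16*u^2 - 32*u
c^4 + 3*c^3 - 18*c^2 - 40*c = c*(c - 4)*(c + 2)*(c + 5)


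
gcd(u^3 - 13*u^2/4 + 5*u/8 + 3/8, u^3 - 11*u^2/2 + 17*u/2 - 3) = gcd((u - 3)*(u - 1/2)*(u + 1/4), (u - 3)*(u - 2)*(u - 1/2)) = u^2 - 7*u/2 + 3/2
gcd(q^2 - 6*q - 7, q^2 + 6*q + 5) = q + 1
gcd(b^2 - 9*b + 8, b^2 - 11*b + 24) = b - 8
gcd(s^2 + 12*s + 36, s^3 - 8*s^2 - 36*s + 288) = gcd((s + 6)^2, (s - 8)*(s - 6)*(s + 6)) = s + 6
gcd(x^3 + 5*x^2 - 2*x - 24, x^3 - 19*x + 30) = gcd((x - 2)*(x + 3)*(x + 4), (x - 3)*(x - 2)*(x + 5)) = x - 2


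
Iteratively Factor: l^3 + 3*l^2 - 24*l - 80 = (l - 5)*(l^2 + 8*l + 16) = (l - 5)*(l + 4)*(l + 4)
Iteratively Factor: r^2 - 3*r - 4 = (r - 4)*(r + 1)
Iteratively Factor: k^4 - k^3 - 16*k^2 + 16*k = (k - 1)*(k^3 - 16*k) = k*(k - 1)*(k^2 - 16) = k*(k - 1)*(k + 4)*(k - 4)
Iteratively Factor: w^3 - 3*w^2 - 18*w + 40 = (w - 5)*(w^2 + 2*w - 8) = (w - 5)*(w - 2)*(w + 4)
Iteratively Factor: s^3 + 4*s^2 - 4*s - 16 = (s + 2)*(s^2 + 2*s - 8) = (s + 2)*(s + 4)*(s - 2)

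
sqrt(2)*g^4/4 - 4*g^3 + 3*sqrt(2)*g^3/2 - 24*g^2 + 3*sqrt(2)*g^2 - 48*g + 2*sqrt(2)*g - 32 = (g/2 + 1)*(g + 2)*(g - 8*sqrt(2))*(sqrt(2)*g/2 + sqrt(2))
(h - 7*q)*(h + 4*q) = h^2 - 3*h*q - 28*q^2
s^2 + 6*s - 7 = (s - 1)*(s + 7)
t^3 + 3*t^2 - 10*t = t*(t - 2)*(t + 5)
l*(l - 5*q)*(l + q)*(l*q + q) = l^4*q - 4*l^3*q^2 + l^3*q - 5*l^2*q^3 - 4*l^2*q^2 - 5*l*q^3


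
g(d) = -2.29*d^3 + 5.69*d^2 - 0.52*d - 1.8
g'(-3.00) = -96.49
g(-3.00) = 112.80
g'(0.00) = -0.52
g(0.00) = -1.80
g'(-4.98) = -227.57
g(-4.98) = 424.73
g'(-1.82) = -43.99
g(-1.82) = 31.80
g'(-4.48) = -189.39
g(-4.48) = 320.64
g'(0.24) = 1.82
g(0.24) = -1.63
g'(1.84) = -2.84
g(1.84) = 2.24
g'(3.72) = -53.26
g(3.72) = -42.88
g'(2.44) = -13.65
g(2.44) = -2.46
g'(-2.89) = -90.79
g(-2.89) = 102.50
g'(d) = -6.87*d^2 + 11.38*d - 0.52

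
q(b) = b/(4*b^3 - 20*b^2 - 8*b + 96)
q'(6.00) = -0.02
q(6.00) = 0.03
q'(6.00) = -0.02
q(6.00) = 0.03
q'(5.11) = -0.10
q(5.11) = 0.08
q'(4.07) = -33.88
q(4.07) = 2.24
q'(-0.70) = 0.01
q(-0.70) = -0.01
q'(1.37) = 0.03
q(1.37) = 0.02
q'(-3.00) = 0.02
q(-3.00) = 0.02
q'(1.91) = 0.09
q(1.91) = 0.05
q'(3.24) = 2.32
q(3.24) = -0.85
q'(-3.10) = 0.01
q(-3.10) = 0.02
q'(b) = b*(-12*b^2 + 40*b + 8)/(4*b^3 - 20*b^2 - 8*b + 96)^2 + 1/(4*b^3 - 20*b^2 - 8*b + 96)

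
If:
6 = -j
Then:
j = -6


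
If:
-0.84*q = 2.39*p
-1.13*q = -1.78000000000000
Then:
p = -0.55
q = 1.58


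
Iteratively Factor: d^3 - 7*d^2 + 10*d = (d - 5)*(d^2 - 2*d) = (d - 5)*(d - 2)*(d)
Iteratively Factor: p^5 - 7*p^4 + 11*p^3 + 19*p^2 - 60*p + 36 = (p - 2)*(p^4 - 5*p^3 + p^2 + 21*p - 18) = (p - 2)*(p + 2)*(p^3 - 7*p^2 + 15*p - 9) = (p - 2)*(p - 1)*(p + 2)*(p^2 - 6*p + 9) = (p - 3)*(p - 2)*(p - 1)*(p + 2)*(p - 3)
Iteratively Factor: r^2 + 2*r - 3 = (r + 3)*(r - 1)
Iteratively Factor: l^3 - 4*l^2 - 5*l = (l - 5)*(l^2 + l) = l*(l - 5)*(l + 1)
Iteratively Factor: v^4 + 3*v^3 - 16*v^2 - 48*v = (v + 4)*(v^3 - v^2 - 12*v) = v*(v + 4)*(v^2 - v - 12) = v*(v - 4)*(v + 4)*(v + 3)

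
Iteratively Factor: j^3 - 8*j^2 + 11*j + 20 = (j - 5)*(j^2 - 3*j - 4) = (j - 5)*(j - 4)*(j + 1)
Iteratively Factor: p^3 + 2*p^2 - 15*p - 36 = (p - 4)*(p^2 + 6*p + 9) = (p - 4)*(p + 3)*(p + 3)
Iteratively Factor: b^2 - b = (b - 1)*(b)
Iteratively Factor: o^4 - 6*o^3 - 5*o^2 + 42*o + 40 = (o - 4)*(o^3 - 2*o^2 - 13*o - 10) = (o - 5)*(o - 4)*(o^2 + 3*o + 2) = (o - 5)*(o - 4)*(o + 1)*(o + 2)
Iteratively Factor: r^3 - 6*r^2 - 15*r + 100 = (r + 4)*(r^2 - 10*r + 25) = (r - 5)*(r + 4)*(r - 5)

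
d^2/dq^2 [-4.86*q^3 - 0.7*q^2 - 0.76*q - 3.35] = -29.16*q - 1.4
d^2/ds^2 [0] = 0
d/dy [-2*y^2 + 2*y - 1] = 2 - 4*y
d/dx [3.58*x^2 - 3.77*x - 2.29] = 7.16*x - 3.77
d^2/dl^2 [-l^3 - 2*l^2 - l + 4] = -6*l - 4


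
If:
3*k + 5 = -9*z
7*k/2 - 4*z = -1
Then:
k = -2/3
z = -1/3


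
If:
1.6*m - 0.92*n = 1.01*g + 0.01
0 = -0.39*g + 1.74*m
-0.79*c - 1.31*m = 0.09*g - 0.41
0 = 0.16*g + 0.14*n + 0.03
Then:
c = 0.75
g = -0.47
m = -0.10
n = 0.32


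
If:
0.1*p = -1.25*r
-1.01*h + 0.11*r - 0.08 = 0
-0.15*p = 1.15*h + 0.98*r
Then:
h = -0.09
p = 1.48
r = -0.12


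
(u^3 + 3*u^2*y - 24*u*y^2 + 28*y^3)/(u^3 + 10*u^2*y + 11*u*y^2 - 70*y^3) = (u - 2*y)/(u + 5*y)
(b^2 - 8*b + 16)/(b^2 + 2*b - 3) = (b^2 - 8*b + 16)/(b^2 + 2*b - 3)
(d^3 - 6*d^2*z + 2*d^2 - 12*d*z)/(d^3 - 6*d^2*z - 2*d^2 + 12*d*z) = (d + 2)/(d - 2)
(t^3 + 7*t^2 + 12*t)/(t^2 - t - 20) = t*(t + 3)/(t - 5)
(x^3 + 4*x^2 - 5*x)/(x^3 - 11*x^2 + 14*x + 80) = x*(x^2 + 4*x - 5)/(x^3 - 11*x^2 + 14*x + 80)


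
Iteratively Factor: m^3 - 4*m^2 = (m - 4)*(m^2) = m*(m - 4)*(m)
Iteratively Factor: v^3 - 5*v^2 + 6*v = (v - 2)*(v^2 - 3*v) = (v - 3)*(v - 2)*(v)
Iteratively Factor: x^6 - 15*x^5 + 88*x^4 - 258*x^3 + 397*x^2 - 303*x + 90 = (x - 5)*(x^5 - 10*x^4 + 38*x^3 - 68*x^2 + 57*x - 18) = (x - 5)*(x - 1)*(x^4 - 9*x^3 + 29*x^2 - 39*x + 18) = (x - 5)*(x - 2)*(x - 1)*(x^3 - 7*x^2 + 15*x - 9) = (x - 5)*(x - 2)*(x - 1)^2*(x^2 - 6*x + 9) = (x - 5)*(x - 3)*(x - 2)*(x - 1)^2*(x - 3)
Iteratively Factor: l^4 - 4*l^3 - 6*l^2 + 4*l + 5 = (l + 1)*(l^3 - 5*l^2 - l + 5) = (l - 1)*(l + 1)*(l^2 - 4*l - 5) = (l - 5)*(l - 1)*(l + 1)*(l + 1)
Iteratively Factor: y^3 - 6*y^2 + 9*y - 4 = (y - 1)*(y^2 - 5*y + 4) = (y - 1)^2*(y - 4)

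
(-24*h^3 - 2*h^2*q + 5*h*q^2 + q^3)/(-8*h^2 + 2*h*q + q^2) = 3*h + q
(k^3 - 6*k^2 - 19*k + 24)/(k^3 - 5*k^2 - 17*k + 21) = (k - 8)/(k - 7)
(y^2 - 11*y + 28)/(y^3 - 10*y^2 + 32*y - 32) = (y - 7)/(y^2 - 6*y + 8)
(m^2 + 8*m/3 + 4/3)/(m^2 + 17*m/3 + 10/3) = (m + 2)/(m + 5)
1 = 1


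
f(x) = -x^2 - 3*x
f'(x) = -2*x - 3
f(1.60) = -7.36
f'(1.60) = -6.20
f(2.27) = -11.96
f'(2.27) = -7.54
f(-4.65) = -7.67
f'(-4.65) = 6.30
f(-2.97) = 0.09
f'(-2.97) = 2.94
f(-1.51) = 2.25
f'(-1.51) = 0.02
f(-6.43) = -22.05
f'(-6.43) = 9.86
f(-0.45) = 1.15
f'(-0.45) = -2.10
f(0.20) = -0.64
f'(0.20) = -3.40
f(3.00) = -18.00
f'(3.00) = -9.00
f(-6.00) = -18.00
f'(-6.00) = 9.00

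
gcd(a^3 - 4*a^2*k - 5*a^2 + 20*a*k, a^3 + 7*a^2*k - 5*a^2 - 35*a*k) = a^2 - 5*a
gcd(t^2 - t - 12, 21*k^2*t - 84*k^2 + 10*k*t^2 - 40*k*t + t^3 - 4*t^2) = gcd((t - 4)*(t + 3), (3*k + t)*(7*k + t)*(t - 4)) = t - 4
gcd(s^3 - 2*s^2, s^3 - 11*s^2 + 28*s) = s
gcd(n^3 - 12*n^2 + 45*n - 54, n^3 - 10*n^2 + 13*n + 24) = n - 3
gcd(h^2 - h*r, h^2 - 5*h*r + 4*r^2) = -h + r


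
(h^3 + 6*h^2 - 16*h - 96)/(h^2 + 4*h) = h + 2 - 24/h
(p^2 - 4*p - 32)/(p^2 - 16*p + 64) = (p + 4)/(p - 8)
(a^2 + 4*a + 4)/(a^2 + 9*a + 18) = (a^2 + 4*a + 4)/(a^2 + 9*a + 18)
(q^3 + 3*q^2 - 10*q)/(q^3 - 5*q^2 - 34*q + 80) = q/(q - 8)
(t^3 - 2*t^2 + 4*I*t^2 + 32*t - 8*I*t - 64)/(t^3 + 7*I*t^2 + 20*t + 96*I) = (t - 2)/(t + 3*I)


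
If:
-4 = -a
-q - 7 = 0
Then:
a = 4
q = -7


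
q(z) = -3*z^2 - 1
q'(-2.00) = 12.00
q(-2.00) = -13.00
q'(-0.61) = 3.66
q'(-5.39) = 32.34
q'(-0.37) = 2.22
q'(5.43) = -32.58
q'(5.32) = -31.92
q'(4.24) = -25.44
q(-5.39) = -88.16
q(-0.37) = -1.41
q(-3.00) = -28.00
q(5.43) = -89.45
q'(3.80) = -22.80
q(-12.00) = -433.00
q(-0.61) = -2.12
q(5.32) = -85.91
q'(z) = -6*z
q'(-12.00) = 72.00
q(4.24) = -54.93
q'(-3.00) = 18.00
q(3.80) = -44.32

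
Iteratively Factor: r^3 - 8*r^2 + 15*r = (r)*(r^2 - 8*r + 15) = r*(r - 5)*(r - 3)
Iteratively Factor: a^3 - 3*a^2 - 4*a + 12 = (a - 3)*(a^2 - 4) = (a - 3)*(a + 2)*(a - 2)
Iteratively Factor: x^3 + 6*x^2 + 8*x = (x)*(x^2 + 6*x + 8) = x*(x + 2)*(x + 4)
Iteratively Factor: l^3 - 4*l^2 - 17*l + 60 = (l - 3)*(l^2 - l - 20) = (l - 5)*(l - 3)*(l + 4)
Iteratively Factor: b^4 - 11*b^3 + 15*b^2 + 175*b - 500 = (b - 5)*(b^3 - 6*b^2 - 15*b + 100) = (b - 5)^2*(b^2 - b - 20) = (b - 5)^2*(b + 4)*(b - 5)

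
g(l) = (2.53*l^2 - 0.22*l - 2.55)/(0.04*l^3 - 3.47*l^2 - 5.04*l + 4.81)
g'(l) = (5.06*l - 0.22)/(0.04*l^3 - 3.47*l^2 - 5.04*l + 4.81) + (-0.12*l^2 + 6.94*l + 5.04)*(2.53*l^2 - 0.22*l - 2.55)/(0.04*l^3 - 3.47*l^2 - 5.04*l + 4.81)^2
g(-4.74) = -1.03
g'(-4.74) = -0.14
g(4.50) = -0.56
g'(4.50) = -0.04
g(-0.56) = -0.25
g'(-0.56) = -0.51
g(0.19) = -0.67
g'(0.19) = -0.94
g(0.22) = -0.70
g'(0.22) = -1.05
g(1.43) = -0.25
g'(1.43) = -0.36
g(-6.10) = -0.91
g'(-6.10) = -0.07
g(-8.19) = -0.81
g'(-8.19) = -0.03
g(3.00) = -0.48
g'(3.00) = -0.07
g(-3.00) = -1.69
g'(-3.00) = -1.05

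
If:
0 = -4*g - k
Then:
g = -k/4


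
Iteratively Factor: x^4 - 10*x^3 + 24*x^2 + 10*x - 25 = (x - 5)*(x^3 - 5*x^2 - x + 5) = (x - 5)^2*(x^2 - 1) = (x - 5)^2*(x + 1)*(x - 1)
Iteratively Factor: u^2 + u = (u)*(u + 1)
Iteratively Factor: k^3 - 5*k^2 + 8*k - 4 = (k - 2)*(k^2 - 3*k + 2) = (k - 2)^2*(k - 1)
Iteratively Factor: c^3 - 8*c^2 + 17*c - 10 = (c - 1)*(c^2 - 7*c + 10) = (c - 5)*(c - 1)*(c - 2)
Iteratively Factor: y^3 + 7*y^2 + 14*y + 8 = (y + 4)*(y^2 + 3*y + 2) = (y + 2)*(y + 4)*(y + 1)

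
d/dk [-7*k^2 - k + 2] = -14*k - 1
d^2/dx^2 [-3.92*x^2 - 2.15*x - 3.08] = -7.84000000000000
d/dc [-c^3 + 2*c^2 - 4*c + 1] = -3*c^2 + 4*c - 4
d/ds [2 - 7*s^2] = -14*s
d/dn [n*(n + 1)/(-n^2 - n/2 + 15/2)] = 2*(n^2 + 30*n + 15)/(4*n^4 + 4*n^3 - 59*n^2 - 30*n + 225)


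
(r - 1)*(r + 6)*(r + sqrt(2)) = r^3 + sqrt(2)*r^2 + 5*r^2 - 6*r + 5*sqrt(2)*r - 6*sqrt(2)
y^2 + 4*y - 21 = (y - 3)*(y + 7)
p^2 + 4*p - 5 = (p - 1)*(p + 5)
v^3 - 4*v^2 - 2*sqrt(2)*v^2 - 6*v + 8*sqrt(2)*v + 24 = (v - 4)*(v - 3*sqrt(2))*(v + sqrt(2))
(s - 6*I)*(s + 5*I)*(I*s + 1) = I*s^3 + 2*s^2 + 29*I*s + 30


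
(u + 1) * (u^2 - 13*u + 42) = u^3 - 12*u^2 + 29*u + 42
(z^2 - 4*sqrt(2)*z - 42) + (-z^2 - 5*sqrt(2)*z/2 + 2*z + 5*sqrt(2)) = -13*sqrt(2)*z/2 + 2*z - 42 + 5*sqrt(2)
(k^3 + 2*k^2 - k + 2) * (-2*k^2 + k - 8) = -2*k^5 - 3*k^4 - 4*k^3 - 21*k^2 + 10*k - 16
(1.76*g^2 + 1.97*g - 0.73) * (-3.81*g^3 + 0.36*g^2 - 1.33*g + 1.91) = -6.7056*g^5 - 6.8721*g^4 + 1.1497*g^3 + 0.478699999999999*g^2 + 4.7336*g - 1.3943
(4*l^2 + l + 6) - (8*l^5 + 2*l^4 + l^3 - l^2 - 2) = -8*l^5 - 2*l^4 - l^3 + 5*l^2 + l + 8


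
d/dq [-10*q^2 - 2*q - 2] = -20*q - 2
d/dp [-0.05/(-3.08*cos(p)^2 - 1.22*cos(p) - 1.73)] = (0.308*cos(p) + 0.061)*sin(p)/(3.08*cos(p)^2 + 1.22*cos(p) + 1.73)^2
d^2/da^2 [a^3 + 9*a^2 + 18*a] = 6*a + 18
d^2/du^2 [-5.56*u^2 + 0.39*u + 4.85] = -11.1200000000000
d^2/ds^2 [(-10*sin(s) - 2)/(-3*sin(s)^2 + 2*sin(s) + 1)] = 6*(-15*sin(s)^4 - 37*sin(s)^3 - 31*sin(s)^2 - 15*sin(s) + 2)/((sin(s) - 1)^2*(3*sin(s) + 1)^3)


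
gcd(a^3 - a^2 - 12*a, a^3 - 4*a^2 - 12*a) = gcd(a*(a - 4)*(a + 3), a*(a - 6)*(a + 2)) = a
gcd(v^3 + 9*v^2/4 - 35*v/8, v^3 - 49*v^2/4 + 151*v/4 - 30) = v - 5/4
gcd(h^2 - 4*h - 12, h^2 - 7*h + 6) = h - 6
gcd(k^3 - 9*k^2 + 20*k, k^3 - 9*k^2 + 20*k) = k^3 - 9*k^2 + 20*k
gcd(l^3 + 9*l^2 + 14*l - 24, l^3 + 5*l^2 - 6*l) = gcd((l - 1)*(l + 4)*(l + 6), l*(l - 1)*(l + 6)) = l^2 + 5*l - 6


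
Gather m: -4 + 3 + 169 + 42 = 210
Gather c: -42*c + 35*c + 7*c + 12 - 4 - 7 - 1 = 0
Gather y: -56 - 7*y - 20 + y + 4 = -6*y - 72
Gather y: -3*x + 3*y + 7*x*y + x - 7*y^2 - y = -2*x - 7*y^2 + y*(7*x + 2)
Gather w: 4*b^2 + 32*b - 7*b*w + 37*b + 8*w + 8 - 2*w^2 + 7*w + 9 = 4*b^2 + 69*b - 2*w^2 + w*(15 - 7*b) + 17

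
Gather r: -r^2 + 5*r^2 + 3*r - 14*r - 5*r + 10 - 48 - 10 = 4*r^2 - 16*r - 48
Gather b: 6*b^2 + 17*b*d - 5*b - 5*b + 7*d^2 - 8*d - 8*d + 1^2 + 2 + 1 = 6*b^2 + b*(17*d - 10) + 7*d^2 - 16*d + 4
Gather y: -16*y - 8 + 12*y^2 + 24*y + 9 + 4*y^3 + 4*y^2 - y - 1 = 4*y^3 + 16*y^2 + 7*y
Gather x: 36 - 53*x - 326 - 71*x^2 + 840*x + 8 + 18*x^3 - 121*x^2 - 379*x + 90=18*x^3 - 192*x^2 + 408*x - 192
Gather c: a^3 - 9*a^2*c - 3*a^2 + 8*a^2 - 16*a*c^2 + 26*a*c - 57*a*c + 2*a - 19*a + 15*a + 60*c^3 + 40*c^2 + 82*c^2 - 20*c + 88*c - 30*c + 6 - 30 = a^3 + 5*a^2 - 2*a + 60*c^3 + c^2*(122 - 16*a) + c*(-9*a^2 - 31*a + 38) - 24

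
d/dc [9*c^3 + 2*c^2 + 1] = c*(27*c + 4)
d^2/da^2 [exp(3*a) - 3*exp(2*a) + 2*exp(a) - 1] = (9*exp(2*a) - 12*exp(a) + 2)*exp(a)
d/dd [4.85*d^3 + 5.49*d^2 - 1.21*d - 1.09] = 14.55*d^2 + 10.98*d - 1.21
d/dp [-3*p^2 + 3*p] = 3 - 6*p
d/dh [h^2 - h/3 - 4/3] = 2*h - 1/3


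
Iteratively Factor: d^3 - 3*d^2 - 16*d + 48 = (d - 3)*(d^2 - 16) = (d - 4)*(d - 3)*(d + 4)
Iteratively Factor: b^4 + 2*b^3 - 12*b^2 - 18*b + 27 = (b + 3)*(b^3 - b^2 - 9*b + 9) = (b - 1)*(b + 3)*(b^2 - 9) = (b - 3)*(b - 1)*(b + 3)*(b + 3)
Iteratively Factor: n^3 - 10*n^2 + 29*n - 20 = (n - 1)*(n^2 - 9*n + 20) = (n - 4)*(n - 1)*(n - 5)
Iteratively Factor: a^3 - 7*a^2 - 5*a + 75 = (a + 3)*(a^2 - 10*a + 25) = (a - 5)*(a + 3)*(a - 5)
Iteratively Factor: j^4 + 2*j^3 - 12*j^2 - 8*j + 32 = (j - 2)*(j^3 + 4*j^2 - 4*j - 16) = (j - 2)^2*(j^2 + 6*j + 8) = (j - 2)^2*(j + 4)*(j + 2)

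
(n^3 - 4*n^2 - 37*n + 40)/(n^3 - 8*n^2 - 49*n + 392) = (n^2 + 4*n - 5)/(n^2 - 49)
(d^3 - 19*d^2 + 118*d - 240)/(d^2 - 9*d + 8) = (d^2 - 11*d + 30)/(d - 1)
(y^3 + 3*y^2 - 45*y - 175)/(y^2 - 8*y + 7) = (y^2 + 10*y + 25)/(y - 1)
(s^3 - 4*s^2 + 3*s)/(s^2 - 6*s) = (s^2 - 4*s + 3)/(s - 6)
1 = 1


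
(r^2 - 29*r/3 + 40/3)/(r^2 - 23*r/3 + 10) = (r - 8)/(r - 6)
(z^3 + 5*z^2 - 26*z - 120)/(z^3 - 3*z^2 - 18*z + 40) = (z + 6)/(z - 2)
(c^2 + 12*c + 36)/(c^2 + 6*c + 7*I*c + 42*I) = (c + 6)/(c + 7*I)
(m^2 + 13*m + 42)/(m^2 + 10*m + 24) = (m + 7)/(m + 4)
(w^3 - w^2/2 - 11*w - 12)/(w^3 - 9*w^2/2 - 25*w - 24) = (w - 4)/(w - 8)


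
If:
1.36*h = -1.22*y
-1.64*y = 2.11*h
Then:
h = 0.00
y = 0.00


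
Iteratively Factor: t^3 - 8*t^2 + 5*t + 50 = (t - 5)*(t^2 - 3*t - 10) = (t - 5)^2*(t + 2)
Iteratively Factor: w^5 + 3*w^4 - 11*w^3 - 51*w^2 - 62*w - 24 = (w + 2)*(w^4 + w^3 - 13*w^2 - 25*w - 12) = (w + 2)*(w + 3)*(w^3 - 2*w^2 - 7*w - 4) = (w + 1)*(w + 2)*(w + 3)*(w^2 - 3*w - 4) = (w - 4)*(w + 1)*(w + 2)*(w + 3)*(w + 1)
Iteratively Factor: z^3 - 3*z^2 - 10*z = (z + 2)*(z^2 - 5*z) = z*(z + 2)*(z - 5)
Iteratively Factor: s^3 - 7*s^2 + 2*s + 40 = (s - 4)*(s^2 - 3*s - 10) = (s - 5)*(s - 4)*(s + 2)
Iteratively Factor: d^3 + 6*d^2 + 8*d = (d + 2)*(d^2 + 4*d) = (d + 2)*(d + 4)*(d)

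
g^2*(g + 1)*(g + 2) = g^4 + 3*g^3 + 2*g^2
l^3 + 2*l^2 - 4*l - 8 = (l - 2)*(l + 2)^2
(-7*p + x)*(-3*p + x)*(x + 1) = 21*p^2*x + 21*p^2 - 10*p*x^2 - 10*p*x + x^3 + x^2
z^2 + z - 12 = (z - 3)*(z + 4)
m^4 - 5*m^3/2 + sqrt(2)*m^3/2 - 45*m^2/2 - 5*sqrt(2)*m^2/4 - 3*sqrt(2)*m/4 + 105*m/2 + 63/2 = (m - 3)*(m + 1/2)*(m - 3*sqrt(2))*(m + 7*sqrt(2)/2)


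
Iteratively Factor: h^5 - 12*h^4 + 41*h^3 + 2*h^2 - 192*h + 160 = (h - 5)*(h^4 - 7*h^3 + 6*h^2 + 32*h - 32) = (h - 5)*(h - 4)*(h^3 - 3*h^2 - 6*h + 8) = (h - 5)*(h - 4)*(h - 1)*(h^2 - 2*h - 8) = (h - 5)*(h - 4)*(h - 1)*(h + 2)*(h - 4)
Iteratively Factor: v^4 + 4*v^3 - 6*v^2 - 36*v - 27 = (v + 1)*(v^3 + 3*v^2 - 9*v - 27) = (v + 1)*(v + 3)*(v^2 - 9) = (v - 3)*(v + 1)*(v + 3)*(v + 3)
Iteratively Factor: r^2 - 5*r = (r - 5)*(r)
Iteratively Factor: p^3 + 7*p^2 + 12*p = (p + 4)*(p^2 + 3*p) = p*(p + 4)*(p + 3)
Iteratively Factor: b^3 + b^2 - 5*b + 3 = (b - 1)*(b^2 + 2*b - 3) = (b - 1)^2*(b + 3)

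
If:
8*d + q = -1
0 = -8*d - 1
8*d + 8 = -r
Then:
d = -1/8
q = 0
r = -7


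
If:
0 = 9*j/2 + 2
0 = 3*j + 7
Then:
No Solution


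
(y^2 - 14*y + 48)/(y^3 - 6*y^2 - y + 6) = (y - 8)/(y^2 - 1)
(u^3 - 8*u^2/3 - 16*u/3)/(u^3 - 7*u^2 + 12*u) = (u + 4/3)/(u - 3)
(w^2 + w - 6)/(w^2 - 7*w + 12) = (w^2 + w - 6)/(w^2 - 7*w + 12)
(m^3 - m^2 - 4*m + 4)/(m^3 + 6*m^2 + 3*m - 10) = (m - 2)/(m + 5)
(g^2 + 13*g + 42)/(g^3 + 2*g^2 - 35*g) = (g + 6)/(g*(g - 5))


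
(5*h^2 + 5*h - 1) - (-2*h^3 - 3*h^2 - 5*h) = 2*h^3 + 8*h^2 + 10*h - 1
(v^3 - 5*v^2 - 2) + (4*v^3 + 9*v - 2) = 5*v^3 - 5*v^2 + 9*v - 4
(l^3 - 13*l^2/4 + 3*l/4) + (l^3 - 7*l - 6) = 2*l^3 - 13*l^2/4 - 25*l/4 - 6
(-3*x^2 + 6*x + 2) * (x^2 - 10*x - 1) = -3*x^4 + 36*x^3 - 55*x^2 - 26*x - 2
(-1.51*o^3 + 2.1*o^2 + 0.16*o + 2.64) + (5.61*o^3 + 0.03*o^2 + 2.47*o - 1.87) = 4.1*o^3 + 2.13*o^2 + 2.63*o + 0.77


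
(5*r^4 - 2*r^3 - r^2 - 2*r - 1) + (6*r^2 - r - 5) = 5*r^4 - 2*r^3 + 5*r^2 - 3*r - 6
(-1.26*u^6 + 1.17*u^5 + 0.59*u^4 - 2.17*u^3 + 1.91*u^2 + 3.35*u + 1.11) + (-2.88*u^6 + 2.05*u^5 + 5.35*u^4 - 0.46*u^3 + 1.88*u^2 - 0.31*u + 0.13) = -4.14*u^6 + 3.22*u^5 + 5.94*u^4 - 2.63*u^3 + 3.79*u^2 + 3.04*u + 1.24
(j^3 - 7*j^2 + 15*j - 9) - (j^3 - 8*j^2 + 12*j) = j^2 + 3*j - 9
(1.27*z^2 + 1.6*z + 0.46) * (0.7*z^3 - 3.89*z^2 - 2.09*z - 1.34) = 0.889*z^5 - 3.8203*z^4 - 8.5563*z^3 - 6.8352*z^2 - 3.1054*z - 0.6164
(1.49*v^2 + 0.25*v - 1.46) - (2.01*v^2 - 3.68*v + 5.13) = -0.52*v^2 + 3.93*v - 6.59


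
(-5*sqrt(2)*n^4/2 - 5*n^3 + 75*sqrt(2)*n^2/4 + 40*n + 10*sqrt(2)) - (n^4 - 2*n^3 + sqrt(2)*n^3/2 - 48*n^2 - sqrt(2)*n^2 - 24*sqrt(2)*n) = -5*sqrt(2)*n^4/2 - n^4 - 3*n^3 - sqrt(2)*n^3/2 + 79*sqrt(2)*n^2/4 + 48*n^2 + 24*sqrt(2)*n + 40*n + 10*sqrt(2)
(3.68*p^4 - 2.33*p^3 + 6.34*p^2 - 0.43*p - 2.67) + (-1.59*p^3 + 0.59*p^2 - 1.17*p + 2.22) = 3.68*p^4 - 3.92*p^3 + 6.93*p^2 - 1.6*p - 0.45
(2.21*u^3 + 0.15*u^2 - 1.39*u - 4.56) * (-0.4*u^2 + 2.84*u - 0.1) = -0.884*u^5 + 6.2164*u^4 + 0.761*u^3 - 2.1386*u^2 - 12.8114*u + 0.456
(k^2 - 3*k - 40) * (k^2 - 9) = k^4 - 3*k^3 - 49*k^2 + 27*k + 360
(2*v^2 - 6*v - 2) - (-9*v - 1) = 2*v^2 + 3*v - 1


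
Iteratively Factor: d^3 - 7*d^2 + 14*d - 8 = (d - 4)*(d^2 - 3*d + 2) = (d - 4)*(d - 2)*(d - 1)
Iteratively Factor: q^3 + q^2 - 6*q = (q + 3)*(q^2 - 2*q) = q*(q + 3)*(q - 2)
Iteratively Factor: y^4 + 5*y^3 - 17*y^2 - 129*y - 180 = (y + 3)*(y^3 + 2*y^2 - 23*y - 60) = (y + 3)^2*(y^2 - y - 20) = (y - 5)*(y + 3)^2*(y + 4)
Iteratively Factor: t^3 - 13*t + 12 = (t - 3)*(t^2 + 3*t - 4) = (t - 3)*(t + 4)*(t - 1)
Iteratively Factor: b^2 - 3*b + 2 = (b - 2)*(b - 1)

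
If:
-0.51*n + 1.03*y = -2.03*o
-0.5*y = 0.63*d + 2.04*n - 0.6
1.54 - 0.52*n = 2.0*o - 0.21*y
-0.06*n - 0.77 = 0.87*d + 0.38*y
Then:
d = -0.62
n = 0.66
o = 0.52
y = -0.71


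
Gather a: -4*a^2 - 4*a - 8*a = -4*a^2 - 12*a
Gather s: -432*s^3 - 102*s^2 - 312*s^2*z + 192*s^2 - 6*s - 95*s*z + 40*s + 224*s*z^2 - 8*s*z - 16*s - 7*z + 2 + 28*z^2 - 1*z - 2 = -432*s^3 + s^2*(90 - 312*z) + s*(224*z^2 - 103*z + 18) + 28*z^2 - 8*z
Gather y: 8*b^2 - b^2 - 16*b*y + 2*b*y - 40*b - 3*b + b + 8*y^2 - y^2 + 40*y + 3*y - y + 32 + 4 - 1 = 7*b^2 - 42*b + 7*y^2 + y*(42 - 14*b) + 35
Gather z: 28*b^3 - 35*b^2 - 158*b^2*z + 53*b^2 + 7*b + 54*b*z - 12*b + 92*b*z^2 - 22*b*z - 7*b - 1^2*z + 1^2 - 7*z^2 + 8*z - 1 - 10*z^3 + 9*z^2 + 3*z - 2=28*b^3 + 18*b^2 - 12*b - 10*z^3 + z^2*(92*b + 2) + z*(-158*b^2 + 32*b + 10) - 2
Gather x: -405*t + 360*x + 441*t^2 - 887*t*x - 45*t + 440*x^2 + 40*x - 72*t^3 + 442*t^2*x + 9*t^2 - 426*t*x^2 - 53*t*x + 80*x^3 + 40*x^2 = -72*t^3 + 450*t^2 - 450*t + 80*x^3 + x^2*(480 - 426*t) + x*(442*t^2 - 940*t + 400)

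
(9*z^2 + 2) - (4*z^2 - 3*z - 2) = 5*z^2 + 3*z + 4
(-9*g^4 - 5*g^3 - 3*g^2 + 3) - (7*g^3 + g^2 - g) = -9*g^4 - 12*g^3 - 4*g^2 + g + 3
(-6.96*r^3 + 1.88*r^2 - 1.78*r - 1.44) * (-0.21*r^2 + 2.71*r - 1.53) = 1.4616*r^5 - 19.2564*r^4 + 16.1174*r^3 - 7.3978*r^2 - 1.179*r + 2.2032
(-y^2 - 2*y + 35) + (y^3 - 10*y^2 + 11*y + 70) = y^3 - 11*y^2 + 9*y + 105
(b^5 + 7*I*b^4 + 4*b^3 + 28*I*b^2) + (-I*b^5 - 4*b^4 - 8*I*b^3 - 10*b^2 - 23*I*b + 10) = b^5 - I*b^5 - 4*b^4 + 7*I*b^4 + 4*b^3 - 8*I*b^3 - 10*b^2 + 28*I*b^2 - 23*I*b + 10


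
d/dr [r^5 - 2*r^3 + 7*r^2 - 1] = r*(5*r^3 - 6*r + 14)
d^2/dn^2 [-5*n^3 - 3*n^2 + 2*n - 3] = -30*n - 6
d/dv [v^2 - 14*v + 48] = 2*v - 14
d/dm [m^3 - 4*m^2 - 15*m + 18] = 3*m^2 - 8*m - 15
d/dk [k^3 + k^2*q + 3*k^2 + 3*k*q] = 3*k^2 + 2*k*q + 6*k + 3*q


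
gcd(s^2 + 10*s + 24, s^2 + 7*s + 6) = s + 6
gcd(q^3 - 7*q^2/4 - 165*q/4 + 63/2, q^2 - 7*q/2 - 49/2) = q - 7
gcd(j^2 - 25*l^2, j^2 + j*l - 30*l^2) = j - 5*l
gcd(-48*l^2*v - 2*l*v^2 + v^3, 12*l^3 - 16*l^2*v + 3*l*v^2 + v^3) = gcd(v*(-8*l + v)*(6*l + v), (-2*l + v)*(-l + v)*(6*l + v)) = 6*l + v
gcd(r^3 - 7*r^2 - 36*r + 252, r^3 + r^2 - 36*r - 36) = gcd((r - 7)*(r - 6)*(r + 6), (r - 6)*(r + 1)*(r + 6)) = r^2 - 36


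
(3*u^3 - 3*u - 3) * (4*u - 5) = 12*u^4 - 15*u^3 - 12*u^2 + 3*u + 15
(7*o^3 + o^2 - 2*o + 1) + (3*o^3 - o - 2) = 10*o^3 + o^2 - 3*o - 1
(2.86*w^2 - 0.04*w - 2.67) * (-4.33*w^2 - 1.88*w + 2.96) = -12.3838*w^4 - 5.2036*w^3 + 20.1019*w^2 + 4.9012*w - 7.9032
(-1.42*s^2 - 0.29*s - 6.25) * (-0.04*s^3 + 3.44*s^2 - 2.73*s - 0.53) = 0.0568*s^5 - 4.8732*s^4 + 3.129*s^3 - 19.9557*s^2 + 17.2162*s + 3.3125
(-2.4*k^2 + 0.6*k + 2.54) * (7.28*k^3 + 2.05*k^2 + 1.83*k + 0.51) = -17.472*k^5 - 0.551999999999999*k^4 + 15.3292*k^3 + 5.081*k^2 + 4.9542*k + 1.2954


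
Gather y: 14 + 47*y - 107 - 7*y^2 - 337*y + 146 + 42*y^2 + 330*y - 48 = 35*y^2 + 40*y + 5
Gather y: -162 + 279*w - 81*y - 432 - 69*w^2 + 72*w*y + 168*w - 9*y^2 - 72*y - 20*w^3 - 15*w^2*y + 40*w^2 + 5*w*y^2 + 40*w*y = -20*w^3 - 29*w^2 + 447*w + y^2*(5*w - 9) + y*(-15*w^2 + 112*w - 153) - 594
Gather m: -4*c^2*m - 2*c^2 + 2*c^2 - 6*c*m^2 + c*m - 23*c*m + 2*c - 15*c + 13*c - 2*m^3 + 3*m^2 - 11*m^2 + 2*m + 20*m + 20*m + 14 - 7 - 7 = -2*m^3 + m^2*(-6*c - 8) + m*(-4*c^2 - 22*c + 42)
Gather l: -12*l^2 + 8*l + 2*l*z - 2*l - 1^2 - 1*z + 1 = -12*l^2 + l*(2*z + 6) - z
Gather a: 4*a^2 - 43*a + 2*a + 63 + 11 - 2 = 4*a^2 - 41*a + 72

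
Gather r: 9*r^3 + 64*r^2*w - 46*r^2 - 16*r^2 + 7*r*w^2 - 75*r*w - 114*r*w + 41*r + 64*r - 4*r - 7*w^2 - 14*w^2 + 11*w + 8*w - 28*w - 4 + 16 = 9*r^3 + r^2*(64*w - 62) + r*(7*w^2 - 189*w + 101) - 21*w^2 - 9*w + 12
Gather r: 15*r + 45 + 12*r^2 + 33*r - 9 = 12*r^2 + 48*r + 36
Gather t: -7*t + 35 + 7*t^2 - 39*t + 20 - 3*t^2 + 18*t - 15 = 4*t^2 - 28*t + 40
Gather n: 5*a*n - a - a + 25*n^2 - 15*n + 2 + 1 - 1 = -2*a + 25*n^2 + n*(5*a - 15) + 2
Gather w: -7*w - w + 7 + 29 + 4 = 40 - 8*w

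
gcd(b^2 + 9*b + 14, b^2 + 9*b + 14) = b^2 + 9*b + 14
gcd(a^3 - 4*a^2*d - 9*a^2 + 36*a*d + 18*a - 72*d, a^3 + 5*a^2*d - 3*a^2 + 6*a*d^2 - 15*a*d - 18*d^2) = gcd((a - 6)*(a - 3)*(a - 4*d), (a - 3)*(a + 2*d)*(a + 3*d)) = a - 3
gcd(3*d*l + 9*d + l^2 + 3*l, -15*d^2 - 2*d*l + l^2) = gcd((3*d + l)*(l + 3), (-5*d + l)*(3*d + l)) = 3*d + l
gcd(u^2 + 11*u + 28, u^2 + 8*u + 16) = u + 4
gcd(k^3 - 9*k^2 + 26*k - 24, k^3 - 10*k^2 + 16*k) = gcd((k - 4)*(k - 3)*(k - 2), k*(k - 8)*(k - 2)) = k - 2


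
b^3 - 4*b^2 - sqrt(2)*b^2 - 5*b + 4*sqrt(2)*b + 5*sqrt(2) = (b - 5)*(b + 1)*(b - sqrt(2))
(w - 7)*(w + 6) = w^2 - w - 42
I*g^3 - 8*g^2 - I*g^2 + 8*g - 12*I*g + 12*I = (g + 2*I)*(g + 6*I)*(I*g - I)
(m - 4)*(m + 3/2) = m^2 - 5*m/2 - 6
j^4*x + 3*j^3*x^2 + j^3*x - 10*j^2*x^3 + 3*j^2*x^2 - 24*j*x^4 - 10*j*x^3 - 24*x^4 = (j - 3*x)*(j + 2*x)*(j + 4*x)*(j*x + x)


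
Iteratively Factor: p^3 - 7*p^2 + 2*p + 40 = (p + 2)*(p^2 - 9*p + 20) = (p - 4)*(p + 2)*(p - 5)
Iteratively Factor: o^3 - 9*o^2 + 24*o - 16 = (o - 1)*(o^2 - 8*o + 16) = (o - 4)*(o - 1)*(o - 4)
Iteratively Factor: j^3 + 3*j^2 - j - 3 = (j + 3)*(j^2 - 1) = (j - 1)*(j + 3)*(j + 1)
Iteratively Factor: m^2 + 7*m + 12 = (m + 4)*(m + 3)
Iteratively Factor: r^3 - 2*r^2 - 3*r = (r + 1)*(r^2 - 3*r) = r*(r + 1)*(r - 3)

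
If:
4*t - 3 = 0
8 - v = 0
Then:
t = 3/4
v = 8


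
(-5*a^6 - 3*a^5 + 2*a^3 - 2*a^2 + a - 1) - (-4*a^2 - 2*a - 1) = -5*a^6 - 3*a^5 + 2*a^3 + 2*a^2 + 3*a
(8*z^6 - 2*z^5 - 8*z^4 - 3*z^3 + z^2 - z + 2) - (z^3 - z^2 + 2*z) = 8*z^6 - 2*z^5 - 8*z^4 - 4*z^3 + 2*z^2 - 3*z + 2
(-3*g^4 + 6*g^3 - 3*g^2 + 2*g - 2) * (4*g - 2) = -12*g^5 + 30*g^4 - 24*g^3 + 14*g^2 - 12*g + 4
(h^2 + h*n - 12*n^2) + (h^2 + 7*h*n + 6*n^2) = 2*h^2 + 8*h*n - 6*n^2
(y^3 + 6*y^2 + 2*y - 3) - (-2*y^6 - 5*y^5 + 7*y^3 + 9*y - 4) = 2*y^6 + 5*y^5 - 6*y^3 + 6*y^2 - 7*y + 1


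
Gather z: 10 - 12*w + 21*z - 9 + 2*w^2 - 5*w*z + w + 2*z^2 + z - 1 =2*w^2 - 11*w + 2*z^2 + z*(22 - 5*w)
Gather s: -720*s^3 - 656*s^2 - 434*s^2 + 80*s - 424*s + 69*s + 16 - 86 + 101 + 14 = -720*s^3 - 1090*s^2 - 275*s + 45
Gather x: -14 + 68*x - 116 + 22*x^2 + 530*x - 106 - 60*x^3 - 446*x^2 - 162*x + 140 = -60*x^3 - 424*x^2 + 436*x - 96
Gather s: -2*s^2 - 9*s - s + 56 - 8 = -2*s^2 - 10*s + 48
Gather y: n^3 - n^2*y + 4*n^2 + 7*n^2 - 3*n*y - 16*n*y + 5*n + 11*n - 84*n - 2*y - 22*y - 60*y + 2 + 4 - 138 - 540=n^3 + 11*n^2 - 68*n + y*(-n^2 - 19*n - 84) - 672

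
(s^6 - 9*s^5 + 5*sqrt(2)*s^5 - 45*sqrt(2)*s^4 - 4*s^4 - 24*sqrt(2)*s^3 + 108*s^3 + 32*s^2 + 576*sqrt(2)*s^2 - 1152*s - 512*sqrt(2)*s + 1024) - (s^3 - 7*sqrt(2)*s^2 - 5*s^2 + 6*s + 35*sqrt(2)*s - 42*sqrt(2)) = s^6 - 9*s^5 + 5*sqrt(2)*s^5 - 45*sqrt(2)*s^4 - 4*s^4 - 24*sqrt(2)*s^3 + 107*s^3 + 37*s^2 + 583*sqrt(2)*s^2 - 1158*s - 547*sqrt(2)*s + 42*sqrt(2) + 1024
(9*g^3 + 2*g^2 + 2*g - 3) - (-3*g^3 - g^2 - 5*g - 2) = 12*g^3 + 3*g^2 + 7*g - 1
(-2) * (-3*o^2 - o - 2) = 6*o^2 + 2*o + 4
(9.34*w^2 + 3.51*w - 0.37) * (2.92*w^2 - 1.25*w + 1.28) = 27.2728*w^4 - 1.4258*w^3 + 6.4873*w^2 + 4.9553*w - 0.4736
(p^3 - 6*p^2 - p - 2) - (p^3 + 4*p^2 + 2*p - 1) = -10*p^2 - 3*p - 1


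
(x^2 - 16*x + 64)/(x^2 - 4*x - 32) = (x - 8)/(x + 4)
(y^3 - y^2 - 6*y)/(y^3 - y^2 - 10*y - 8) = y*(y - 3)/(y^2 - 3*y - 4)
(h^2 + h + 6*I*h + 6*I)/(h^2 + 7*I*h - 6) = (h + 1)/(h + I)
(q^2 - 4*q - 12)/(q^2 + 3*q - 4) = (q^2 - 4*q - 12)/(q^2 + 3*q - 4)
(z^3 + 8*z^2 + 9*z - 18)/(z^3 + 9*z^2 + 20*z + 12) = (z^2 + 2*z - 3)/(z^2 + 3*z + 2)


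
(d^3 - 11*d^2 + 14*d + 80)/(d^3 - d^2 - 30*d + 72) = (d^3 - 11*d^2 + 14*d + 80)/(d^3 - d^2 - 30*d + 72)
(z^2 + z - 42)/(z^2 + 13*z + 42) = (z - 6)/(z + 6)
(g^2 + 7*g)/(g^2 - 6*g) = (g + 7)/(g - 6)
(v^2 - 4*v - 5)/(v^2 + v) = (v - 5)/v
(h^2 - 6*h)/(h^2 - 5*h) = (h - 6)/(h - 5)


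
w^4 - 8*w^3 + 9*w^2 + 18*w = w*(w - 6)*(w - 3)*(w + 1)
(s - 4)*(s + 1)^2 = s^3 - 2*s^2 - 7*s - 4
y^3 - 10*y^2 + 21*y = y*(y - 7)*(y - 3)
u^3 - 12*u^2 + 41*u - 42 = (u - 7)*(u - 3)*(u - 2)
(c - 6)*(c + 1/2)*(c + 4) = c^3 - 3*c^2/2 - 25*c - 12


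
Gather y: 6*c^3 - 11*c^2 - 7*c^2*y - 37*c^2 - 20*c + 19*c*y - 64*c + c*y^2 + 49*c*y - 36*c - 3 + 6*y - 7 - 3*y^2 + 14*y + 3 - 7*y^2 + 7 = 6*c^3 - 48*c^2 - 120*c + y^2*(c - 10) + y*(-7*c^2 + 68*c + 20)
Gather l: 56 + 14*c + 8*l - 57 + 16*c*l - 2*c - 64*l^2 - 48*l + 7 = 12*c - 64*l^2 + l*(16*c - 40) + 6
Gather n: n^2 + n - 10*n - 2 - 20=n^2 - 9*n - 22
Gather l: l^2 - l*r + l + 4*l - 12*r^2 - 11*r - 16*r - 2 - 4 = l^2 + l*(5 - r) - 12*r^2 - 27*r - 6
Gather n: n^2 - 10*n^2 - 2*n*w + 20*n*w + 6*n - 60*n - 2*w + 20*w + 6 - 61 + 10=-9*n^2 + n*(18*w - 54) + 18*w - 45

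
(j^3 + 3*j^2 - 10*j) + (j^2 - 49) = j^3 + 4*j^2 - 10*j - 49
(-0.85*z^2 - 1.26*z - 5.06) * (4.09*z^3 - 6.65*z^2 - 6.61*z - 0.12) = -3.4765*z^5 + 0.4991*z^4 - 6.6979*z^3 + 42.0796*z^2 + 33.5978*z + 0.6072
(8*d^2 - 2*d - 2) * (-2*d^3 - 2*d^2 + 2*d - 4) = -16*d^5 - 12*d^4 + 24*d^3 - 32*d^2 + 4*d + 8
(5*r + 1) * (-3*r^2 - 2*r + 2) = -15*r^3 - 13*r^2 + 8*r + 2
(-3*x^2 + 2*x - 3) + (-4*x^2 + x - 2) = -7*x^2 + 3*x - 5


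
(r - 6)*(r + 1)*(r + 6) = r^3 + r^2 - 36*r - 36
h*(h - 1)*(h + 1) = h^3 - h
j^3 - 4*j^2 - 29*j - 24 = (j - 8)*(j + 1)*(j + 3)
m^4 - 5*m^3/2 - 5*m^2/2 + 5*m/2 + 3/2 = (m - 3)*(m - 1)*(m + 1/2)*(m + 1)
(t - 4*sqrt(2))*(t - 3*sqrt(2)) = t^2 - 7*sqrt(2)*t + 24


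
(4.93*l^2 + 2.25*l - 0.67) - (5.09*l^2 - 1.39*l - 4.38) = -0.16*l^2 + 3.64*l + 3.71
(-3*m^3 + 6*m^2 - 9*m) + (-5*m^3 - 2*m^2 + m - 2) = -8*m^3 + 4*m^2 - 8*m - 2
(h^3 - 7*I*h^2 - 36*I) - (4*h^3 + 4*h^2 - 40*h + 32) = -3*h^3 - 4*h^2 - 7*I*h^2 + 40*h - 32 - 36*I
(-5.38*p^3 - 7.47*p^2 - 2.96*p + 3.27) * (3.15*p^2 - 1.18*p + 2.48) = -16.947*p^5 - 17.1821*p^4 - 13.8518*p^3 - 4.7323*p^2 - 11.1994*p + 8.1096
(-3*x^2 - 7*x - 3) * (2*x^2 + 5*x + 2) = -6*x^4 - 29*x^3 - 47*x^2 - 29*x - 6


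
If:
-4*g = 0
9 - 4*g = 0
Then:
No Solution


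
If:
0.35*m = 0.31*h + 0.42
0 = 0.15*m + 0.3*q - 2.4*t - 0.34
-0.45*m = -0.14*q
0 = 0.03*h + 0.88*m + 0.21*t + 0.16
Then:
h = -1.45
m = -0.09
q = -0.28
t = -0.18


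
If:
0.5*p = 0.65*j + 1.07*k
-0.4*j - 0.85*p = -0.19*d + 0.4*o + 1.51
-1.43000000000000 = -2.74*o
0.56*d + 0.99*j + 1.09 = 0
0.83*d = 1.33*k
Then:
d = -0.66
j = -0.73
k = -0.41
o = 0.52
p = -1.83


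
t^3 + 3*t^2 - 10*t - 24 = (t - 3)*(t + 2)*(t + 4)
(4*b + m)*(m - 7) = 4*b*m - 28*b + m^2 - 7*m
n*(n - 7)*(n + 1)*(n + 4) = n^4 - 2*n^3 - 31*n^2 - 28*n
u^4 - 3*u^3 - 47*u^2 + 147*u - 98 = (u - 7)*(u - 2)*(u - 1)*(u + 7)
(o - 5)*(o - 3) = o^2 - 8*o + 15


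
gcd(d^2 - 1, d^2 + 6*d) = 1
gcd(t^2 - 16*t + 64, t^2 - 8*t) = t - 8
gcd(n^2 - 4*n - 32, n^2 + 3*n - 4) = n + 4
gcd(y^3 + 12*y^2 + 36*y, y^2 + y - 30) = y + 6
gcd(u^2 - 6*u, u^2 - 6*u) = u^2 - 6*u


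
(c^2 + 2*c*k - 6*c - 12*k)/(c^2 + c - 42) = (c + 2*k)/(c + 7)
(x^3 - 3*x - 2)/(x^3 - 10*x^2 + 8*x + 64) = (x^3 - 3*x - 2)/(x^3 - 10*x^2 + 8*x + 64)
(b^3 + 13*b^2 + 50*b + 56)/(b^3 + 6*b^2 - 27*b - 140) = (b + 2)/(b - 5)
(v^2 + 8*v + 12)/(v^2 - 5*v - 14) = (v + 6)/(v - 7)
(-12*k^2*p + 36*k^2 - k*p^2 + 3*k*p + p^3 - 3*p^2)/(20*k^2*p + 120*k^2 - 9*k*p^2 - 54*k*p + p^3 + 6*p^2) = (3*k*p - 9*k + p^2 - 3*p)/(-5*k*p - 30*k + p^2 + 6*p)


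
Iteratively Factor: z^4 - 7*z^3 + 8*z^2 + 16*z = (z)*(z^3 - 7*z^2 + 8*z + 16) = z*(z - 4)*(z^2 - 3*z - 4) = z*(z - 4)*(z + 1)*(z - 4)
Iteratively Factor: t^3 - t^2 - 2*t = (t + 1)*(t^2 - 2*t) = t*(t + 1)*(t - 2)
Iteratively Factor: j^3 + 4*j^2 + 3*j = (j + 3)*(j^2 + j) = (j + 1)*(j + 3)*(j)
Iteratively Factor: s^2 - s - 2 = (s + 1)*(s - 2)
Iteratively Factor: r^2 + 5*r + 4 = (r + 1)*(r + 4)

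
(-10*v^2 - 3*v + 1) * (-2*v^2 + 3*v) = 20*v^4 - 24*v^3 - 11*v^2 + 3*v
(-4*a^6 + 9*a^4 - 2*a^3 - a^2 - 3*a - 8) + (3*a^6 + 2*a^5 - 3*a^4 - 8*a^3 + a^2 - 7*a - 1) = -a^6 + 2*a^5 + 6*a^4 - 10*a^3 - 10*a - 9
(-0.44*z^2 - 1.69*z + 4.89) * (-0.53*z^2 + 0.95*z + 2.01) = 0.2332*z^4 + 0.4777*z^3 - 5.0816*z^2 + 1.2486*z + 9.8289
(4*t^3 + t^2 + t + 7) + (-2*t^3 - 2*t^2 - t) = 2*t^3 - t^2 + 7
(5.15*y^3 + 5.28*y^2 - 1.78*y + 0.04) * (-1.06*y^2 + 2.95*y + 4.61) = -5.459*y^5 + 9.5957*y^4 + 41.2043*y^3 + 19.0474*y^2 - 8.0878*y + 0.1844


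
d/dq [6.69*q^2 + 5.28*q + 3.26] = 13.38*q + 5.28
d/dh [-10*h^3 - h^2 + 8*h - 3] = -30*h^2 - 2*h + 8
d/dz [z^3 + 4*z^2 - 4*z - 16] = 3*z^2 + 8*z - 4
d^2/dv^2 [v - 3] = 0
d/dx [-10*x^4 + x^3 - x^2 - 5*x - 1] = -40*x^3 + 3*x^2 - 2*x - 5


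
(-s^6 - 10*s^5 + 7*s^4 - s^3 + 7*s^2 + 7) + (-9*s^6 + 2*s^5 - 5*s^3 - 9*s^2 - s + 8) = -10*s^6 - 8*s^5 + 7*s^4 - 6*s^3 - 2*s^2 - s + 15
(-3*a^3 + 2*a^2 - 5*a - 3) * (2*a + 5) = -6*a^4 - 11*a^3 - 31*a - 15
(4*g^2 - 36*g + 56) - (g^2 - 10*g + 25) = 3*g^2 - 26*g + 31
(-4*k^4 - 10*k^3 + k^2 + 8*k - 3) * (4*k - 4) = -16*k^5 - 24*k^4 + 44*k^3 + 28*k^2 - 44*k + 12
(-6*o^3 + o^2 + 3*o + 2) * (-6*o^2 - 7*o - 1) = 36*o^5 + 36*o^4 - 19*o^3 - 34*o^2 - 17*o - 2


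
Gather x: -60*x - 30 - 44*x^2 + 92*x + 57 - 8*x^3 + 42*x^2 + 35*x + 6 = -8*x^3 - 2*x^2 + 67*x + 33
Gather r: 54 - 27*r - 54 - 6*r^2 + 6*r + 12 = -6*r^2 - 21*r + 12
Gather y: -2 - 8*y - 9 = -8*y - 11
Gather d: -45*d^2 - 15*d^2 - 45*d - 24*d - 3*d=-60*d^2 - 72*d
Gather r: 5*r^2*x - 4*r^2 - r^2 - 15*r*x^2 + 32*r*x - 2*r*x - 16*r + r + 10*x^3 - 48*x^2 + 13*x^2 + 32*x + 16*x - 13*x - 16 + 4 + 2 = r^2*(5*x - 5) + r*(-15*x^2 + 30*x - 15) + 10*x^3 - 35*x^2 + 35*x - 10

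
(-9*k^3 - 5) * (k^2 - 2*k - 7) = -9*k^5 + 18*k^4 + 63*k^3 - 5*k^2 + 10*k + 35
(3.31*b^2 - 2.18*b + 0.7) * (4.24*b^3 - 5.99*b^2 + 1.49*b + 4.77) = 14.0344*b^5 - 29.0701*b^4 + 20.9581*b^3 + 8.3475*b^2 - 9.3556*b + 3.339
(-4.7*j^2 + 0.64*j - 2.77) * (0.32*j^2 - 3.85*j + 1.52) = -1.504*j^4 + 18.2998*j^3 - 10.4944*j^2 + 11.6373*j - 4.2104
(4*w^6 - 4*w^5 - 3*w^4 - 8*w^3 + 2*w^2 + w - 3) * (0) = 0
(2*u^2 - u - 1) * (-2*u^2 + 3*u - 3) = -4*u^4 + 8*u^3 - 7*u^2 + 3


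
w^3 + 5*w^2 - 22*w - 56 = (w - 4)*(w + 2)*(w + 7)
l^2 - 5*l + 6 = (l - 3)*(l - 2)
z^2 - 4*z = z*(z - 4)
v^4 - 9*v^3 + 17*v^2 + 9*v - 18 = (v - 6)*(v - 3)*(v - 1)*(v + 1)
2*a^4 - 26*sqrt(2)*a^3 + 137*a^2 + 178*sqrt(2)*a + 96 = (a - 8*sqrt(2))*(a - 6*sqrt(2))*(sqrt(2)*a + 1)^2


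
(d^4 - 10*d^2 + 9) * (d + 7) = d^5 + 7*d^4 - 10*d^3 - 70*d^2 + 9*d + 63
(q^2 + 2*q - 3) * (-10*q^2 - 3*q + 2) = -10*q^4 - 23*q^3 + 26*q^2 + 13*q - 6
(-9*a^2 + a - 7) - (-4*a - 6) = -9*a^2 + 5*a - 1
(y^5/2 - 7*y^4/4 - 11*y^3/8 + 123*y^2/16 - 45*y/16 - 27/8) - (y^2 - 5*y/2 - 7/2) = y^5/2 - 7*y^4/4 - 11*y^3/8 + 107*y^2/16 - 5*y/16 + 1/8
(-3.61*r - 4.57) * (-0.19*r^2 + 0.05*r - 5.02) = 0.6859*r^3 + 0.6878*r^2 + 17.8937*r + 22.9414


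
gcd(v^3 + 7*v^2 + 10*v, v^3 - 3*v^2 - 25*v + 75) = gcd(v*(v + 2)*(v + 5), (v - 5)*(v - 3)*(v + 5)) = v + 5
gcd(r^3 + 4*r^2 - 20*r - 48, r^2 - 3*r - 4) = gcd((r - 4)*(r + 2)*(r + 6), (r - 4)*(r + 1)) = r - 4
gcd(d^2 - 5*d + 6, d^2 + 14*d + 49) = 1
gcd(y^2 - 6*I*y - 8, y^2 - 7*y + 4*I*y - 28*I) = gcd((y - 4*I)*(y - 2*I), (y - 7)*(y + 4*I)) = 1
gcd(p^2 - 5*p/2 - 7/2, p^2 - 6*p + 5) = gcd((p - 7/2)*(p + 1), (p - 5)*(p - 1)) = 1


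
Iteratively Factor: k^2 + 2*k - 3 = (k + 3)*(k - 1)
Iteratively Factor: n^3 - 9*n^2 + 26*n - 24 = (n - 3)*(n^2 - 6*n + 8) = (n - 3)*(n - 2)*(n - 4)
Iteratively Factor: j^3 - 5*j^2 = (j)*(j^2 - 5*j) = j*(j - 5)*(j)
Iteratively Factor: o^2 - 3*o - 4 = (o - 4)*(o + 1)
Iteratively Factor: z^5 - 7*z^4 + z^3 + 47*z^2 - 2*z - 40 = (z - 4)*(z^4 - 3*z^3 - 11*z^2 + 3*z + 10) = (z - 4)*(z + 2)*(z^3 - 5*z^2 - z + 5) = (z - 4)*(z - 1)*(z + 2)*(z^2 - 4*z - 5) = (z - 5)*(z - 4)*(z - 1)*(z + 2)*(z + 1)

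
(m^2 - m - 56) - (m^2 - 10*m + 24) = 9*m - 80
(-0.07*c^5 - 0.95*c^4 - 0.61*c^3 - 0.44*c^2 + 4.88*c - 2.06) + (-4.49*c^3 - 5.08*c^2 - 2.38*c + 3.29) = -0.07*c^5 - 0.95*c^4 - 5.1*c^3 - 5.52*c^2 + 2.5*c + 1.23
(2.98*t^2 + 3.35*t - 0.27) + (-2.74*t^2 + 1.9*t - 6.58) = 0.24*t^2 + 5.25*t - 6.85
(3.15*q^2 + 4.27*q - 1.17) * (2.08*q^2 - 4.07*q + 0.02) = 6.552*q^4 - 3.9389*q^3 - 19.7495*q^2 + 4.8473*q - 0.0234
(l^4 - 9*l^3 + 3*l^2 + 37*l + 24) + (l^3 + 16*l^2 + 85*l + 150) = l^4 - 8*l^3 + 19*l^2 + 122*l + 174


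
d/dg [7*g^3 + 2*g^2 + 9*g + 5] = 21*g^2 + 4*g + 9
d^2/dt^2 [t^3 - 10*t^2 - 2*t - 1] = 6*t - 20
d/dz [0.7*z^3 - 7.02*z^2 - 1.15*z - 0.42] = 2.1*z^2 - 14.04*z - 1.15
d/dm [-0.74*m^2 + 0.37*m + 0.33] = 0.37 - 1.48*m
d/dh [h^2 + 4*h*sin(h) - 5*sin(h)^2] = 4*h*cos(h) + 2*h + 4*sin(h) - 5*sin(2*h)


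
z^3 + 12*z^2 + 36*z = z*(z + 6)^2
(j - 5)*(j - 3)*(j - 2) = j^3 - 10*j^2 + 31*j - 30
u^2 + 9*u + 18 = (u + 3)*(u + 6)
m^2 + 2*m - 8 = (m - 2)*(m + 4)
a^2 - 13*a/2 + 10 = (a - 4)*(a - 5/2)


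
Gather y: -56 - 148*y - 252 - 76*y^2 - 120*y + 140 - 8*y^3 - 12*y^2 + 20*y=-8*y^3 - 88*y^2 - 248*y - 168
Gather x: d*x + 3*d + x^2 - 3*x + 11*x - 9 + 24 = 3*d + x^2 + x*(d + 8) + 15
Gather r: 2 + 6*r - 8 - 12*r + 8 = 2 - 6*r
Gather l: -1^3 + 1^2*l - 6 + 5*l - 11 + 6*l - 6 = 12*l - 24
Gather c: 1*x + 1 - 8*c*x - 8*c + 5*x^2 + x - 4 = c*(-8*x - 8) + 5*x^2 + 2*x - 3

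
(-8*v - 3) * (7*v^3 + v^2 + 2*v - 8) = -56*v^4 - 29*v^3 - 19*v^2 + 58*v + 24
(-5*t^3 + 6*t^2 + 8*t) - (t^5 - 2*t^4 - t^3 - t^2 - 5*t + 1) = -t^5 + 2*t^4 - 4*t^3 + 7*t^2 + 13*t - 1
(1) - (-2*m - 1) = 2*m + 2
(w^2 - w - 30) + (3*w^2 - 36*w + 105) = 4*w^2 - 37*w + 75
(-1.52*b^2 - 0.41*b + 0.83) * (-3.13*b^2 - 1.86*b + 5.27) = 4.7576*b^4 + 4.1105*b^3 - 9.8457*b^2 - 3.7045*b + 4.3741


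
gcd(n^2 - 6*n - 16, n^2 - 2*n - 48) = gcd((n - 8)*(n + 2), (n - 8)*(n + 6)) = n - 8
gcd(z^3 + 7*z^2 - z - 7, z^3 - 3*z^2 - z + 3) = z^2 - 1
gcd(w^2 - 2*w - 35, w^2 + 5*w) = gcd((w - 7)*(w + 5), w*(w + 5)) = w + 5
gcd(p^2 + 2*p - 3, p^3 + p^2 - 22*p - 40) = 1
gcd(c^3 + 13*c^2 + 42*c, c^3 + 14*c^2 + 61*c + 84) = c + 7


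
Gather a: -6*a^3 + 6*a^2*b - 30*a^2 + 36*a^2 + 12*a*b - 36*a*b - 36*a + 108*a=-6*a^3 + a^2*(6*b + 6) + a*(72 - 24*b)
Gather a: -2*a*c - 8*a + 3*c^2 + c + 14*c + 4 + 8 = a*(-2*c - 8) + 3*c^2 + 15*c + 12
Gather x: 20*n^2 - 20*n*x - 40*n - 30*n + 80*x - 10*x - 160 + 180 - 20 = 20*n^2 - 70*n + x*(70 - 20*n)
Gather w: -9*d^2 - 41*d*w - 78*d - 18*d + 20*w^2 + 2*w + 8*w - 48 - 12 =-9*d^2 - 96*d + 20*w^2 + w*(10 - 41*d) - 60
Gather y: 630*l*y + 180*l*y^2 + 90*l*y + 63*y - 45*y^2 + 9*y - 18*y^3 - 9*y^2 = -18*y^3 + y^2*(180*l - 54) + y*(720*l + 72)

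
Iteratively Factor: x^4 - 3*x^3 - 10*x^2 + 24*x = (x - 2)*(x^3 - x^2 - 12*x) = x*(x - 2)*(x^2 - x - 12) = x*(x - 4)*(x - 2)*(x + 3)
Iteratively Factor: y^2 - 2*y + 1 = (y - 1)*(y - 1)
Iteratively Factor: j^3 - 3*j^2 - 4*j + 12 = (j - 2)*(j^2 - j - 6) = (j - 2)*(j + 2)*(j - 3)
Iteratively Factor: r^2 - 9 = (r + 3)*(r - 3)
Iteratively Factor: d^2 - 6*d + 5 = (d - 1)*(d - 5)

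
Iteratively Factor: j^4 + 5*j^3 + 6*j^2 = (j + 3)*(j^3 + 2*j^2) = (j + 2)*(j + 3)*(j^2) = j*(j + 2)*(j + 3)*(j)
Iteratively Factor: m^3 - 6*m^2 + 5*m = (m - 1)*(m^2 - 5*m) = (m - 5)*(m - 1)*(m)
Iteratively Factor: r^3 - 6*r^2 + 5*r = (r)*(r^2 - 6*r + 5) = r*(r - 1)*(r - 5)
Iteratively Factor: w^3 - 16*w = (w + 4)*(w^2 - 4*w) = w*(w + 4)*(w - 4)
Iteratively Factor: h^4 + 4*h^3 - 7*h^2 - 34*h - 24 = (h - 3)*(h^3 + 7*h^2 + 14*h + 8) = (h - 3)*(h + 1)*(h^2 + 6*h + 8) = (h - 3)*(h + 1)*(h + 2)*(h + 4)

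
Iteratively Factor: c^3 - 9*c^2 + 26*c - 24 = (c - 2)*(c^2 - 7*c + 12) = (c - 4)*(c - 2)*(c - 3)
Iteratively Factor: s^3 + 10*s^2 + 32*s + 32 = (s + 4)*(s^2 + 6*s + 8) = (s + 2)*(s + 4)*(s + 4)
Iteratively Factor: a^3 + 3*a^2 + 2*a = (a + 2)*(a^2 + a) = (a + 1)*(a + 2)*(a)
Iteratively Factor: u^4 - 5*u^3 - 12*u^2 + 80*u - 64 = (u - 4)*(u^3 - u^2 - 16*u + 16) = (u - 4)^2*(u^2 + 3*u - 4) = (u - 4)^2*(u - 1)*(u + 4)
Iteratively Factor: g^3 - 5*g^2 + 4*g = (g - 4)*(g^2 - g) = g*(g - 4)*(g - 1)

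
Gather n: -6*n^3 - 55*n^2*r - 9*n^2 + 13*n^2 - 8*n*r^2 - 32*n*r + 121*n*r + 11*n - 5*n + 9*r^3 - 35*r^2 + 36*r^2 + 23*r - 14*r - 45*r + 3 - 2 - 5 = -6*n^3 + n^2*(4 - 55*r) + n*(-8*r^2 + 89*r + 6) + 9*r^3 + r^2 - 36*r - 4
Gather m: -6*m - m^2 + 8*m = -m^2 + 2*m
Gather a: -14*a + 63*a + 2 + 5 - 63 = 49*a - 56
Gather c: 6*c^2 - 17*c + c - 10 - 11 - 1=6*c^2 - 16*c - 22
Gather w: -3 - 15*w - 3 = -15*w - 6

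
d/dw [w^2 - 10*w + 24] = 2*w - 10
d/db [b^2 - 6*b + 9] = 2*b - 6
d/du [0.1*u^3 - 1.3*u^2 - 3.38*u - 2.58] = 0.3*u^2 - 2.6*u - 3.38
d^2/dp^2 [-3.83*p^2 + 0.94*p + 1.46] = -7.66000000000000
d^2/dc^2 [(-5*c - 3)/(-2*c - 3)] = -36/(2*c + 3)^3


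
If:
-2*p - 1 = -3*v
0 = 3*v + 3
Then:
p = -2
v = -1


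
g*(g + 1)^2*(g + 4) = g^4 + 6*g^3 + 9*g^2 + 4*g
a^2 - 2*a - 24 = (a - 6)*(a + 4)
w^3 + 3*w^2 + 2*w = w*(w + 1)*(w + 2)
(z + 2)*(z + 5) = z^2 + 7*z + 10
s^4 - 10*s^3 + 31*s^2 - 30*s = s*(s - 5)*(s - 3)*(s - 2)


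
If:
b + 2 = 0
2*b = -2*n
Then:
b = -2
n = 2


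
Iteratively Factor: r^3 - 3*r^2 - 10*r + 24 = (r - 4)*(r^2 + r - 6) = (r - 4)*(r - 2)*(r + 3)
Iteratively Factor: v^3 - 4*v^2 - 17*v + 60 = (v + 4)*(v^2 - 8*v + 15) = (v - 5)*(v + 4)*(v - 3)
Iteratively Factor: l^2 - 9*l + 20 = (l - 5)*(l - 4)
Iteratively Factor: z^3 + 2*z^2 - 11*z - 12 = (z + 1)*(z^2 + z - 12) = (z - 3)*(z + 1)*(z + 4)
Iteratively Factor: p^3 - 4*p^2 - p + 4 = (p - 1)*(p^2 - 3*p - 4) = (p - 4)*(p - 1)*(p + 1)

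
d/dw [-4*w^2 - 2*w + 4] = -8*w - 2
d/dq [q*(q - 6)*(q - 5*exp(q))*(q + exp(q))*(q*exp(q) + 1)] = q*(q - 6)*(q + 1)*(q - 5*exp(q))*(q + exp(q))*exp(q) + q*(q - 6)*(q - 5*exp(q))*(q*exp(q) + 1)*(exp(q) + 1) - q*(q - 6)*(q + exp(q))*(q*exp(q) + 1)*(5*exp(q) - 1) + q*(q - 5*exp(q))*(q + exp(q))*(q*exp(q) + 1) + (q - 6)*(q - 5*exp(q))*(q + exp(q))*(q*exp(q) + 1)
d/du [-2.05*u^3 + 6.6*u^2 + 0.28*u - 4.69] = -6.15*u^2 + 13.2*u + 0.28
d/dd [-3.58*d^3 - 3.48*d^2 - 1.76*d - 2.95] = -10.74*d^2 - 6.96*d - 1.76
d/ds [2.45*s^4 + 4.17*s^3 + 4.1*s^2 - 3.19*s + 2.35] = 9.8*s^3 + 12.51*s^2 + 8.2*s - 3.19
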